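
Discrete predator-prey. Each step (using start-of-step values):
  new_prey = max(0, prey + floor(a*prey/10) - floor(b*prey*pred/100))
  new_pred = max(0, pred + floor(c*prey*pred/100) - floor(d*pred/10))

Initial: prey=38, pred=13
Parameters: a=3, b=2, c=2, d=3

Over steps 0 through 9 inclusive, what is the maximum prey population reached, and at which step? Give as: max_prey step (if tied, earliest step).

Answer: 40 1

Derivation:
Step 1: prey: 38+11-9=40; pred: 13+9-3=19
Step 2: prey: 40+12-15=37; pred: 19+15-5=29
Step 3: prey: 37+11-21=27; pred: 29+21-8=42
Step 4: prey: 27+8-22=13; pred: 42+22-12=52
Step 5: prey: 13+3-13=3; pred: 52+13-15=50
Step 6: prey: 3+0-3=0; pred: 50+3-15=38
Step 7: prey: 0+0-0=0; pred: 38+0-11=27
Step 8: prey: 0+0-0=0; pred: 27+0-8=19
Step 9: prey: 0+0-0=0; pred: 19+0-5=14
Max prey = 40 at step 1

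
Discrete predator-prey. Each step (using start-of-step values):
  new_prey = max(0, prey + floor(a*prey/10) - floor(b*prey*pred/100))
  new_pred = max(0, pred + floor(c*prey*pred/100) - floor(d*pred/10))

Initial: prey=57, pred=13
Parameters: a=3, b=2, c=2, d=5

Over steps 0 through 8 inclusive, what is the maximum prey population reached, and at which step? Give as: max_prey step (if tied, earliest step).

Answer: 60 1

Derivation:
Step 1: prey: 57+17-14=60; pred: 13+14-6=21
Step 2: prey: 60+18-25=53; pred: 21+25-10=36
Step 3: prey: 53+15-38=30; pred: 36+38-18=56
Step 4: prey: 30+9-33=6; pred: 56+33-28=61
Step 5: prey: 6+1-7=0; pred: 61+7-30=38
Step 6: prey: 0+0-0=0; pred: 38+0-19=19
Step 7: prey: 0+0-0=0; pred: 19+0-9=10
Step 8: prey: 0+0-0=0; pred: 10+0-5=5
Max prey = 60 at step 1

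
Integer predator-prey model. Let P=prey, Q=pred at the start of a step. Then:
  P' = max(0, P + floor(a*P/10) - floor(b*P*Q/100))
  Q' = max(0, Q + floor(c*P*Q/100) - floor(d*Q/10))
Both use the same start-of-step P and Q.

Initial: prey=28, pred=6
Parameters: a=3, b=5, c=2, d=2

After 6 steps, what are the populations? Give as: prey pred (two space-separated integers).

Step 1: prey: 28+8-8=28; pred: 6+3-1=8
Step 2: prey: 28+8-11=25; pred: 8+4-1=11
Step 3: prey: 25+7-13=19; pred: 11+5-2=14
Step 4: prey: 19+5-13=11; pred: 14+5-2=17
Step 5: prey: 11+3-9=5; pred: 17+3-3=17
Step 6: prey: 5+1-4=2; pred: 17+1-3=15

Answer: 2 15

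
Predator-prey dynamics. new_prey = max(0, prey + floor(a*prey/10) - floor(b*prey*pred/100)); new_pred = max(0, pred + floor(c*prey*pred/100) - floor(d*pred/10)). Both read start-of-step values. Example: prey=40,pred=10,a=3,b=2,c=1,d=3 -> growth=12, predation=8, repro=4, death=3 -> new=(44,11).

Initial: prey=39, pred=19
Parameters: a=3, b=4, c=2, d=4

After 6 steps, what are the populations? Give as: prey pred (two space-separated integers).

Step 1: prey: 39+11-29=21; pred: 19+14-7=26
Step 2: prey: 21+6-21=6; pred: 26+10-10=26
Step 3: prey: 6+1-6=1; pred: 26+3-10=19
Step 4: prey: 1+0-0=1; pred: 19+0-7=12
Step 5: prey: 1+0-0=1; pred: 12+0-4=8
Step 6: prey: 1+0-0=1; pred: 8+0-3=5

Answer: 1 5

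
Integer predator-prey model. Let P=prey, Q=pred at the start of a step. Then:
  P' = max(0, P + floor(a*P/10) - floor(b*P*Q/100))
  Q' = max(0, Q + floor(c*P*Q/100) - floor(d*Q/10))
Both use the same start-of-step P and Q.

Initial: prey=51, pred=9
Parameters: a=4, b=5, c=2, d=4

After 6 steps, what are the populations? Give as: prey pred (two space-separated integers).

Step 1: prey: 51+20-22=49; pred: 9+9-3=15
Step 2: prey: 49+19-36=32; pred: 15+14-6=23
Step 3: prey: 32+12-36=8; pred: 23+14-9=28
Step 4: prey: 8+3-11=0; pred: 28+4-11=21
Step 5: prey: 0+0-0=0; pred: 21+0-8=13
Step 6: prey: 0+0-0=0; pred: 13+0-5=8

Answer: 0 8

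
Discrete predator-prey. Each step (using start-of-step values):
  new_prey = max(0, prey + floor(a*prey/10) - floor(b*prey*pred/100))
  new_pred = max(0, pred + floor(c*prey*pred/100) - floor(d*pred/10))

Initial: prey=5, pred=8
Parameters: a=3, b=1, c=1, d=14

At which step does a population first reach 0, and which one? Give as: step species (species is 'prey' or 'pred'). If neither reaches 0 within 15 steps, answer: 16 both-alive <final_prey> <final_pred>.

Step 1: prey: 5+1-0=6; pred: 8+0-11=0
First extinction: pred at step 1

Answer: 1 pred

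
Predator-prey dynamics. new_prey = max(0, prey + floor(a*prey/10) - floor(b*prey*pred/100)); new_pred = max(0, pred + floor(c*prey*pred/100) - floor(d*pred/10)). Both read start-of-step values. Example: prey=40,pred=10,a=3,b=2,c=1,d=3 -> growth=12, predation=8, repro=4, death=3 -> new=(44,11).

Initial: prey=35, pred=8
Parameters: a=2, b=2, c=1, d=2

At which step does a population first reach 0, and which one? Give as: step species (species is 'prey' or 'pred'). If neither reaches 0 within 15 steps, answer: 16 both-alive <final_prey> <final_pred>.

Answer: 16 both-alive 7 10

Derivation:
Step 1: prey: 35+7-5=37; pred: 8+2-1=9
Step 2: prey: 37+7-6=38; pred: 9+3-1=11
Step 3: prey: 38+7-8=37; pred: 11+4-2=13
Step 4: prey: 37+7-9=35; pred: 13+4-2=15
Step 5: prey: 35+7-10=32; pred: 15+5-3=17
Step 6: prey: 32+6-10=28; pred: 17+5-3=19
Step 7: prey: 28+5-10=23; pred: 19+5-3=21
Step 8: prey: 23+4-9=18; pred: 21+4-4=21
Step 9: prey: 18+3-7=14; pred: 21+3-4=20
Step 10: prey: 14+2-5=11; pred: 20+2-4=18
Step 11: prey: 11+2-3=10; pred: 18+1-3=16
Step 12: prey: 10+2-3=9; pred: 16+1-3=14
Step 13: prey: 9+1-2=8; pred: 14+1-2=13
Step 14: prey: 8+1-2=7; pred: 13+1-2=12
Step 15: prey: 7+1-1=7; pred: 12+0-2=10
No extinction within 15 steps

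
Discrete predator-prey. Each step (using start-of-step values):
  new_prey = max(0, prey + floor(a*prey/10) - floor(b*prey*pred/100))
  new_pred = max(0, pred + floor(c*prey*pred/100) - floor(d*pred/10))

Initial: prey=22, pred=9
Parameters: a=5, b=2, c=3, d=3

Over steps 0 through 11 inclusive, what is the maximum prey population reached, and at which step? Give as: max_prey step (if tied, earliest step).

Answer: 43 3

Derivation:
Step 1: prey: 22+11-3=30; pred: 9+5-2=12
Step 2: prey: 30+15-7=38; pred: 12+10-3=19
Step 3: prey: 38+19-14=43; pred: 19+21-5=35
Step 4: prey: 43+21-30=34; pred: 35+45-10=70
Step 5: prey: 34+17-47=4; pred: 70+71-21=120
Step 6: prey: 4+2-9=0; pred: 120+14-36=98
Step 7: prey: 0+0-0=0; pred: 98+0-29=69
Step 8: prey: 0+0-0=0; pred: 69+0-20=49
Step 9: prey: 0+0-0=0; pred: 49+0-14=35
Step 10: prey: 0+0-0=0; pred: 35+0-10=25
Step 11: prey: 0+0-0=0; pred: 25+0-7=18
Max prey = 43 at step 3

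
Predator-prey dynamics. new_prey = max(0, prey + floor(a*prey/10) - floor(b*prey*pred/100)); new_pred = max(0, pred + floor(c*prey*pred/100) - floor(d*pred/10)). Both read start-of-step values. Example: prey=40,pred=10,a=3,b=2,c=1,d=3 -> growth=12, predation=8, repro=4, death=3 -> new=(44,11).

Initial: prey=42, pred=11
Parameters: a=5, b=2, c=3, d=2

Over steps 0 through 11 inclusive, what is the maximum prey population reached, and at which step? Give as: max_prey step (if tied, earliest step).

Step 1: prey: 42+21-9=54; pred: 11+13-2=22
Step 2: prey: 54+27-23=58; pred: 22+35-4=53
Step 3: prey: 58+29-61=26; pred: 53+92-10=135
Step 4: prey: 26+13-70=0; pred: 135+105-27=213
Step 5: prey: 0+0-0=0; pred: 213+0-42=171
Step 6: prey: 0+0-0=0; pred: 171+0-34=137
Step 7: prey: 0+0-0=0; pred: 137+0-27=110
Step 8: prey: 0+0-0=0; pred: 110+0-22=88
Step 9: prey: 0+0-0=0; pred: 88+0-17=71
Step 10: prey: 0+0-0=0; pred: 71+0-14=57
Step 11: prey: 0+0-0=0; pred: 57+0-11=46
Max prey = 58 at step 2

Answer: 58 2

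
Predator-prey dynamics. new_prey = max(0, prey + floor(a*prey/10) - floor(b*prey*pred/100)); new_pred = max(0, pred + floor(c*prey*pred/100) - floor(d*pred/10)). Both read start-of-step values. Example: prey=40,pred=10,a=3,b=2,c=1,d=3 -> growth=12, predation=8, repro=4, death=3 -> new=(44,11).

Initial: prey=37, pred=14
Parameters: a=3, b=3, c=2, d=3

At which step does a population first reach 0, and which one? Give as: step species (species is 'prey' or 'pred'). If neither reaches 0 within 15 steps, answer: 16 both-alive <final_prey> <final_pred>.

Step 1: prey: 37+11-15=33; pred: 14+10-4=20
Step 2: prey: 33+9-19=23; pred: 20+13-6=27
Step 3: prey: 23+6-18=11; pred: 27+12-8=31
Step 4: prey: 11+3-10=4; pred: 31+6-9=28
Step 5: prey: 4+1-3=2; pred: 28+2-8=22
Step 6: prey: 2+0-1=1; pred: 22+0-6=16
Step 7: prey: 1+0-0=1; pred: 16+0-4=12
Step 8: prey: 1+0-0=1; pred: 12+0-3=9
Step 9: prey: 1+0-0=1; pred: 9+0-2=7
Step 10: prey: 1+0-0=1; pred: 7+0-2=5
Step 11: prey: 1+0-0=1; pred: 5+0-1=4
Step 12: prey: 1+0-0=1; pred: 4+0-1=3
Step 13: prey: 1+0-0=1; pred: 3+0-0=3
Steps 14-15: state stable at prey=1, pred=3 (no change)
No extinction within 15 steps

Answer: 16 both-alive 1 3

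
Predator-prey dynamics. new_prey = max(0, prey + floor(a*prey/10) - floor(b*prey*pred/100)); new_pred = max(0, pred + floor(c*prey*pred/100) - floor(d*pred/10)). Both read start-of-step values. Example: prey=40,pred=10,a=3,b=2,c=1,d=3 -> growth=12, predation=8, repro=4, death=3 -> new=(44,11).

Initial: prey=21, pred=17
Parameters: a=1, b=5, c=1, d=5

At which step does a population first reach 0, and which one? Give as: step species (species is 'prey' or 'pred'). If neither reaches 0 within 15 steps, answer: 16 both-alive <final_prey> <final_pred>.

Step 1: prey: 21+2-17=6; pred: 17+3-8=12
Step 2: prey: 6+0-3=3; pred: 12+0-6=6
Step 3: prey: 3+0-0=3; pred: 6+0-3=3
Step 4: prey: 3+0-0=3; pred: 3+0-1=2
Step 5: prey: 3+0-0=3; pred: 2+0-1=1
Step 6: prey: 3+0-0=3; pred: 1+0-0=1
Steps 7-15: state stable at prey=3, pred=1 (no change)
No extinction within 15 steps

Answer: 16 both-alive 3 1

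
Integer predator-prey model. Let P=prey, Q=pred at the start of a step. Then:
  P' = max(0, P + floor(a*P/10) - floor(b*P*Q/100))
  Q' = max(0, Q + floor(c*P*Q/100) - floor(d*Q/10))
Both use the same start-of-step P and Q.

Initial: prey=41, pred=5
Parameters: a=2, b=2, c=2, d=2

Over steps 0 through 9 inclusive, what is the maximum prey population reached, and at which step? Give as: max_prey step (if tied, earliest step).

Answer: 47 2

Derivation:
Step 1: prey: 41+8-4=45; pred: 5+4-1=8
Step 2: prey: 45+9-7=47; pred: 8+7-1=14
Step 3: prey: 47+9-13=43; pred: 14+13-2=25
Step 4: prey: 43+8-21=30; pred: 25+21-5=41
Step 5: prey: 30+6-24=12; pred: 41+24-8=57
Step 6: prey: 12+2-13=1; pred: 57+13-11=59
Step 7: prey: 1+0-1=0; pred: 59+1-11=49
Step 8: prey: 0+0-0=0; pred: 49+0-9=40
Step 9: prey: 0+0-0=0; pred: 40+0-8=32
Max prey = 47 at step 2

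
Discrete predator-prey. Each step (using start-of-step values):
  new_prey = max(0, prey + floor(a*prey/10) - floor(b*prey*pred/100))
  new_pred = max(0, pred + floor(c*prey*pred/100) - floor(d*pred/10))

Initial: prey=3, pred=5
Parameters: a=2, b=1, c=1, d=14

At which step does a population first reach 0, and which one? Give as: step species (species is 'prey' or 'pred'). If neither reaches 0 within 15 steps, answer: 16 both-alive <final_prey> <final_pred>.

Step 1: prey: 3+0-0=3; pred: 5+0-7=0
First extinction: pred at step 1

Answer: 1 pred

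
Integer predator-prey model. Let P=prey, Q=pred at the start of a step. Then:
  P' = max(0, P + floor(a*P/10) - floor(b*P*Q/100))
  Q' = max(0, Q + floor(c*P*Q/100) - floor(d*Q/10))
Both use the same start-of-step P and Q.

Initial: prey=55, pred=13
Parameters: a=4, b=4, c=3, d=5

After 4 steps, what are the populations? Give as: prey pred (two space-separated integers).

Answer: 0 26

Derivation:
Step 1: prey: 55+22-28=49; pred: 13+21-6=28
Step 2: prey: 49+19-54=14; pred: 28+41-14=55
Step 3: prey: 14+5-30=0; pred: 55+23-27=51
Step 4: prey: 0+0-0=0; pred: 51+0-25=26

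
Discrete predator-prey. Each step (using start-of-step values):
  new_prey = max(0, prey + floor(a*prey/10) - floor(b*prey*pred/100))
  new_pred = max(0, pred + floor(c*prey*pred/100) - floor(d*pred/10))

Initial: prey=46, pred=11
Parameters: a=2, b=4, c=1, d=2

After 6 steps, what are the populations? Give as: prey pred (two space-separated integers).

Answer: 2 11

Derivation:
Step 1: prey: 46+9-20=35; pred: 11+5-2=14
Step 2: prey: 35+7-19=23; pred: 14+4-2=16
Step 3: prey: 23+4-14=13; pred: 16+3-3=16
Step 4: prey: 13+2-8=7; pred: 16+2-3=15
Step 5: prey: 7+1-4=4; pred: 15+1-3=13
Step 6: prey: 4+0-2=2; pred: 13+0-2=11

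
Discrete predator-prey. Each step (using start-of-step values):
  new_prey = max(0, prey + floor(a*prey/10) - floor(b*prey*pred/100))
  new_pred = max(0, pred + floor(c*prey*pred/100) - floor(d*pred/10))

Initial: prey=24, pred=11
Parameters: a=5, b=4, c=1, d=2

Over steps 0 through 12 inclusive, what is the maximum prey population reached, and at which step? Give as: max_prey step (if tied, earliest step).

Answer: 31 4

Derivation:
Step 1: prey: 24+12-10=26; pred: 11+2-2=11
Step 2: prey: 26+13-11=28; pred: 11+2-2=11
Step 3: prey: 28+14-12=30; pred: 11+3-2=12
Step 4: prey: 30+15-14=31; pred: 12+3-2=13
Step 5: prey: 31+15-16=30; pred: 13+4-2=15
Step 6: prey: 30+15-18=27; pred: 15+4-3=16
Step 7: prey: 27+13-17=23; pred: 16+4-3=17
Step 8: prey: 23+11-15=19; pred: 17+3-3=17
Step 9: prey: 19+9-12=16; pred: 17+3-3=17
Step 10: prey: 16+8-10=14; pred: 17+2-3=16
Step 11: prey: 14+7-8=13; pred: 16+2-3=15
Step 12: prey: 13+6-7=12; pred: 15+1-3=13
Max prey = 31 at step 4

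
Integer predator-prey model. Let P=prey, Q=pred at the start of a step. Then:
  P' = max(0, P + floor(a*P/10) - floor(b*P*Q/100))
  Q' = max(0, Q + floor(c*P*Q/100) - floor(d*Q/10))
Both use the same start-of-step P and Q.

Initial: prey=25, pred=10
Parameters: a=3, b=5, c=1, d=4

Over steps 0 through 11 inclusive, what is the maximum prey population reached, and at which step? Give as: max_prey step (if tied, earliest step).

Answer: 65 11

Derivation:
Step 1: prey: 25+7-12=20; pred: 10+2-4=8
Step 2: prey: 20+6-8=18; pred: 8+1-3=6
Step 3: prey: 18+5-5=18; pred: 6+1-2=5
Step 4: prey: 18+5-4=19; pred: 5+0-2=3
Step 5: prey: 19+5-2=22; pred: 3+0-1=2
Step 6: prey: 22+6-2=26; pred: 2+0-0=2
Step 7: prey: 26+7-2=31; pred: 2+0-0=2
Step 8: prey: 31+9-3=37; pred: 2+0-0=2
Step 9: prey: 37+11-3=45; pred: 2+0-0=2
Step 10: prey: 45+13-4=54; pred: 2+0-0=2
Step 11: prey: 54+16-5=65; pred: 2+1-0=3
Max prey = 65 at step 11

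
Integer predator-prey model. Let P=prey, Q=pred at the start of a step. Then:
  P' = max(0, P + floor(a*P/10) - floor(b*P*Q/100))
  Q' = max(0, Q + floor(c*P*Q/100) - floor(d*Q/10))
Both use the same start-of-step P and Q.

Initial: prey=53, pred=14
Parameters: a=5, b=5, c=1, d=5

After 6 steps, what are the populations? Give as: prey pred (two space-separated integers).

Step 1: prey: 53+26-37=42; pred: 14+7-7=14
Step 2: prey: 42+21-29=34; pred: 14+5-7=12
Step 3: prey: 34+17-20=31; pred: 12+4-6=10
Step 4: prey: 31+15-15=31; pred: 10+3-5=8
Step 5: prey: 31+15-12=34; pred: 8+2-4=6
Step 6: prey: 34+17-10=41; pred: 6+2-3=5

Answer: 41 5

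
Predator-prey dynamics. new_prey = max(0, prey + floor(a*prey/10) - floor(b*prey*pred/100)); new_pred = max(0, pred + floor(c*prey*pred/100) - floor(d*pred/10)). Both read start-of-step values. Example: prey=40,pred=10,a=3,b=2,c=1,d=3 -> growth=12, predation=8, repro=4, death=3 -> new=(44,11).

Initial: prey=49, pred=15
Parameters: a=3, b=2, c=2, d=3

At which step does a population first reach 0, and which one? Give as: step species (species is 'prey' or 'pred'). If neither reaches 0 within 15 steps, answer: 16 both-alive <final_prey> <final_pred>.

Answer: 5 prey

Derivation:
Step 1: prey: 49+14-14=49; pred: 15+14-4=25
Step 2: prey: 49+14-24=39; pred: 25+24-7=42
Step 3: prey: 39+11-32=18; pred: 42+32-12=62
Step 4: prey: 18+5-22=1; pred: 62+22-18=66
Step 5: prey: 1+0-1=0; pred: 66+1-19=48
First extinction: prey at step 5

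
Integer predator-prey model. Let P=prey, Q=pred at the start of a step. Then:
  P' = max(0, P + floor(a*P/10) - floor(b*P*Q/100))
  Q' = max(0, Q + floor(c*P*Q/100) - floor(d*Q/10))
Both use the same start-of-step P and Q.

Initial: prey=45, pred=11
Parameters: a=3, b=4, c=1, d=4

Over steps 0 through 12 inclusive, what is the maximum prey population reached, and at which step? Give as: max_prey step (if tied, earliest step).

Answer: 47 12

Derivation:
Step 1: prey: 45+13-19=39; pred: 11+4-4=11
Step 2: prey: 39+11-17=33; pred: 11+4-4=11
Step 3: prey: 33+9-14=28; pred: 11+3-4=10
Step 4: prey: 28+8-11=25; pred: 10+2-4=8
Step 5: prey: 25+7-8=24; pred: 8+2-3=7
Step 6: prey: 24+7-6=25; pred: 7+1-2=6
Step 7: prey: 25+7-6=26; pred: 6+1-2=5
Step 8: prey: 26+7-5=28; pred: 5+1-2=4
Step 9: prey: 28+8-4=32; pred: 4+1-1=4
Step 10: prey: 32+9-5=36; pred: 4+1-1=4
Step 11: prey: 36+10-5=41; pred: 4+1-1=4
Step 12: prey: 41+12-6=47; pred: 4+1-1=4
Max prey = 47 at step 12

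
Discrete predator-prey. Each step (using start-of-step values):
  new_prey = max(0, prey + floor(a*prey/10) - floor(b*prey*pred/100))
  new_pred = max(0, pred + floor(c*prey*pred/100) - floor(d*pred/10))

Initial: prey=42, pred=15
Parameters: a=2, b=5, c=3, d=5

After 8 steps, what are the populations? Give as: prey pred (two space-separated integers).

Answer: 0 1

Derivation:
Step 1: prey: 42+8-31=19; pred: 15+18-7=26
Step 2: prey: 19+3-24=0; pred: 26+14-13=27
Step 3: prey: 0+0-0=0; pred: 27+0-13=14
Step 4: prey: 0+0-0=0; pred: 14+0-7=7
Step 5: prey: 0+0-0=0; pred: 7+0-3=4
Step 6: prey: 0+0-0=0; pred: 4+0-2=2
Step 7: prey: 0+0-0=0; pred: 2+0-1=1
Step 8: prey: 0+0-0=0; pred: 1+0-0=1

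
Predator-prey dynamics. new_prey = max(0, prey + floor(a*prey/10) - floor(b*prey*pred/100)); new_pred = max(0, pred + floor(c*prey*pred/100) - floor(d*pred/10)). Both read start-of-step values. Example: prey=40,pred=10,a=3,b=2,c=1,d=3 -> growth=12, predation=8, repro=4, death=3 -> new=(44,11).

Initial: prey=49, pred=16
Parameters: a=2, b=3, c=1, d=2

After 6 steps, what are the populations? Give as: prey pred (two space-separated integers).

Answer: 2 15

Derivation:
Step 1: prey: 49+9-23=35; pred: 16+7-3=20
Step 2: prey: 35+7-21=21; pred: 20+7-4=23
Step 3: prey: 21+4-14=11; pred: 23+4-4=23
Step 4: prey: 11+2-7=6; pred: 23+2-4=21
Step 5: prey: 6+1-3=4; pred: 21+1-4=18
Step 6: prey: 4+0-2=2; pred: 18+0-3=15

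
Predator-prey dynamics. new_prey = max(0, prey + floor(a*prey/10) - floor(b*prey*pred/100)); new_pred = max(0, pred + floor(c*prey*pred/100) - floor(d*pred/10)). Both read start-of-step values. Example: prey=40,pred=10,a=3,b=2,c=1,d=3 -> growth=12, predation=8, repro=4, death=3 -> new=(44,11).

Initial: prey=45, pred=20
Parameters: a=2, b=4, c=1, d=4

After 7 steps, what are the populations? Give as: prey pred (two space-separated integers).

Answer: 3 2

Derivation:
Step 1: prey: 45+9-36=18; pred: 20+9-8=21
Step 2: prey: 18+3-15=6; pred: 21+3-8=16
Step 3: prey: 6+1-3=4; pred: 16+0-6=10
Step 4: prey: 4+0-1=3; pred: 10+0-4=6
Step 5: prey: 3+0-0=3; pred: 6+0-2=4
Step 6: prey: 3+0-0=3; pred: 4+0-1=3
Step 7: prey: 3+0-0=3; pred: 3+0-1=2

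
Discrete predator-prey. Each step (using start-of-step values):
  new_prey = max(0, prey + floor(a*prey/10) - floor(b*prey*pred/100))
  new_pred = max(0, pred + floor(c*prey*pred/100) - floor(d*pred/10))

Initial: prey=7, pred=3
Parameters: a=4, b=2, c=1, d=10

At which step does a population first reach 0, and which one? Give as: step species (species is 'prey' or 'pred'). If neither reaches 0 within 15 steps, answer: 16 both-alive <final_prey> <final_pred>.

Answer: 1 pred

Derivation:
Step 1: prey: 7+2-0=9; pred: 3+0-3=0
First extinction: pred at step 1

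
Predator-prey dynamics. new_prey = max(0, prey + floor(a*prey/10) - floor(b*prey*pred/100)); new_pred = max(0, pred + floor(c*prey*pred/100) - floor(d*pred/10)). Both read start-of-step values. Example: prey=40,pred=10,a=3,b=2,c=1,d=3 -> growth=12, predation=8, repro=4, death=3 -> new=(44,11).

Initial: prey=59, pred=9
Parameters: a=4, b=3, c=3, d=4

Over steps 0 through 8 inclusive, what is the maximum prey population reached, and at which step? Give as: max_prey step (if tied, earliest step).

Step 1: prey: 59+23-15=67; pred: 9+15-3=21
Step 2: prey: 67+26-42=51; pred: 21+42-8=55
Step 3: prey: 51+20-84=0; pred: 55+84-22=117
Step 4: prey: 0+0-0=0; pred: 117+0-46=71
Step 5: prey: 0+0-0=0; pred: 71+0-28=43
Step 6: prey: 0+0-0=0; pred: 43+0-17=26
Step 7: prey: 0+0-0=0; pred: 26+0-10=16
Step 8: prey: 0+0-0=0; pred: 16+0-6=10
Max prey = 67 at step 1

Answer: 67 1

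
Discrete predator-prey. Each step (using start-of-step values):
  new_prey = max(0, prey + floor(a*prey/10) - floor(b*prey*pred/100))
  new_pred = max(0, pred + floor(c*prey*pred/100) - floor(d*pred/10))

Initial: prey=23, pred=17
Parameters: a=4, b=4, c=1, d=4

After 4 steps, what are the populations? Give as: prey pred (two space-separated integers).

Answer: 14 6

Derivation:
Step 1: prey: 23+9-15=17; pred: 17+3-6=14
Step 2: prey: 17+6-9=14; pred: 14+2-5=11
Step 3: prey: 14+5-6=13; pred: 11+1-4=8
Step 4: prey: 13+5-4=14; pred: 8+1-3=6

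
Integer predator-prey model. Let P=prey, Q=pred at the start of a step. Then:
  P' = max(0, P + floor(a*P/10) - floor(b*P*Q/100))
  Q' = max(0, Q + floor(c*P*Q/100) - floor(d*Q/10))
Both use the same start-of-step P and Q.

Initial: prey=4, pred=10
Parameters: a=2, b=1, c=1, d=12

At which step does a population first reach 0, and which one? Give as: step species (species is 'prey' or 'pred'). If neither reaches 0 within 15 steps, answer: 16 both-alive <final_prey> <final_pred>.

Answer: 1 pred

Derivation:
Step 1: prey: 4+0-0=4; pred: 10+0-12=0
First extinction: pred at step 1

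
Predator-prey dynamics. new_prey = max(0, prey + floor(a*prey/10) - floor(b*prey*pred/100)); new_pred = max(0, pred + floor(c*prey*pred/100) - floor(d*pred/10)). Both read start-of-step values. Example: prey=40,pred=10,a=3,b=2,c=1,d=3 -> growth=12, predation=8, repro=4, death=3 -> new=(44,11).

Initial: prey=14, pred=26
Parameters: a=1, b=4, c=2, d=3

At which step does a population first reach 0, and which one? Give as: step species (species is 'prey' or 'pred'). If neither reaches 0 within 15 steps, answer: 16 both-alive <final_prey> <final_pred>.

Step 1: prey: 14+1-14=1; pred: 26+7-7=26
Step 2: prey: 1+0-1=0; pred: 26+0-7=19
First extinction: prey at step 2

Answer: 2 prey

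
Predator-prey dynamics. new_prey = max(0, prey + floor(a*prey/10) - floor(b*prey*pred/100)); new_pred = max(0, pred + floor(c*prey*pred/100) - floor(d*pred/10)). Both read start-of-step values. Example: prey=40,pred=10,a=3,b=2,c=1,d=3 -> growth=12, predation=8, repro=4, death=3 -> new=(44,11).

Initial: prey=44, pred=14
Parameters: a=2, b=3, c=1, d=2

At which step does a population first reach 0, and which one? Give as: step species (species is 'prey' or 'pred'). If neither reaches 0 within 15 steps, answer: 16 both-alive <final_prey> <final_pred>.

Answer: 16 both-alive 2 4

Derivation:
Step 1: prey: 44+8-18=34; pred: 14+6-2=18
Step 2: prey: 34+6-18=22; pred: 18+6-3=21
Step 3: prey: 22+4-13=13; pred: 21+4-4=21
Step 4: prey: 13+2-8=7; pred: 21+2-4=19
Step 5: prey: 7+1-3=5; pred: 19+1-3=17
Step 6: prey: 5+1-2=4; pred: 17+0-3=14
Step 7: prey: 4+0-1=3; pred: 14+0-2=12
Step 8: prey: 3+0-1=2; pred: 12+0-2=10
Step 9: prey: 2+0-0=2; pred: 10+0-2=8
Step 10: prey: 2+0-0=2; pred: 8+0-1=7
Step 11: prey: 2+0-0=2; pred: 7+0-1=6
Step 12: prey: 2+0-0=2; pred: 6+0-1=5
Step 13: prey: 2+0-0=2; pred: 5+0-1=4
Step 14: prey: 2+0-0=2; pred: 4+0-0=4
Steps 15-15: state stable at prey=2, pred=4 (no change)
No extinction within 15 steps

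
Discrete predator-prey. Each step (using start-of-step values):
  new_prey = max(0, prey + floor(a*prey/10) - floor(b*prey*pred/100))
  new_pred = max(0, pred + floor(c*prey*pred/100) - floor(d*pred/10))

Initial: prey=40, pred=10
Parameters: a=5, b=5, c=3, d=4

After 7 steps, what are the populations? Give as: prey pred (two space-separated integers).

Answer: 0 6

Derivation:
Step 1: prey: 40+20-20=40; pred: 10+12-4=18
Step 2: prey: 40+20-36=24; pred: 18+21-7=32
Step 3: prey: 24+12-38=0; pred: 32+23-12=43
Step 4: prey: 0+0-0=0; pred: 43+0-17=26
Step 5: prey: 0+0-0=0; pred: 26+0-10=16
Step 6: prey: 0+0-0=0; pred: 16+0-6=10
Step 7: prey: 0+0-0=0; pred: 10+0-4=6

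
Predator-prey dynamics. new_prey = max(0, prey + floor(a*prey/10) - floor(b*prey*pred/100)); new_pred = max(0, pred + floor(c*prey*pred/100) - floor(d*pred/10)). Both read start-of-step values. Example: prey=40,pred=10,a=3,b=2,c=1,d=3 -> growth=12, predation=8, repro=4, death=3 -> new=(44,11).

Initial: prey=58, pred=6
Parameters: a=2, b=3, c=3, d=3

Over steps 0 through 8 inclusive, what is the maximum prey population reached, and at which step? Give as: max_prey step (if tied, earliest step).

Step 1: prey: 58+11-10=59; pred: 6+10-1=15
Step 2: prey: 59+11-26=44; pred: 15+26-4=37
Step 3: prey: 44+8-48=4; pred: 37+48-11=74
Step 4: prey: 4+0-8=0; pred: 74+8-22=60
Step 5: prey: 0+0-0=0; pred: 60+0-18=42
Step 6: prey: 0+0-0=0; pred: 42+0-12=30
Step 7: prey: 0+0-0=0; pred: 30+0-9=21
Step 8: prey: 0+0-0=0; pred: 21+0-6=15
Max prey = 59 at step 1

Answer: 59 1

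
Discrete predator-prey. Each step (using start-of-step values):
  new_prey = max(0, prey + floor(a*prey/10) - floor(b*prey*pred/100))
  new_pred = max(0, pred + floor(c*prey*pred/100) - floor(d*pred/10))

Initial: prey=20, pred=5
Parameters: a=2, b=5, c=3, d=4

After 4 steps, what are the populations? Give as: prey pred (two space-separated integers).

Answer: 12 8

Derivation:
Step 1: prey: 20+4-5=19; pred: 5+3-2=6
Step 2: prey: 19+3-5=17; pred: 6+3-2=7
Step 3: prey: 17+3-5=15; pred: 7+3-2=8
Step 4: prey: 15+3-6=12; pred: 8+3-3=8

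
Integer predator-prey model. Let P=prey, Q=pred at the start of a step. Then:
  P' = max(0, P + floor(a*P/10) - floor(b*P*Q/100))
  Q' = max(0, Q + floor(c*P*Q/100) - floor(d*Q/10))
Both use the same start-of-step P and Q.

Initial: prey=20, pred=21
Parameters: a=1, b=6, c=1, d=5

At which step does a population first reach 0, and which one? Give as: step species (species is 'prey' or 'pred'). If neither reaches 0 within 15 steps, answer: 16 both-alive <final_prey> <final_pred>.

Step 1: prey: 20+2-25=0; pred: 21+4-10=15
First extinction: prey at step 1

Answer: 1 prey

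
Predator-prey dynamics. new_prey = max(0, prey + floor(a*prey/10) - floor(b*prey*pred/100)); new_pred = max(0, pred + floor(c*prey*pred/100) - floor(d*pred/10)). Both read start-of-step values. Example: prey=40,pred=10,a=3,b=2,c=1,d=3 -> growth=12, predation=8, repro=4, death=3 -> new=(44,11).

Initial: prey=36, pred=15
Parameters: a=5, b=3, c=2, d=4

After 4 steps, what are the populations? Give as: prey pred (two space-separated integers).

Answer: 13 38

Derivation:
Step 1: prey: 36+18-16=38; pred: 15+10-6=19
Step 2: prey: 38+19-21=36; pred: 19+14-7=26
Step 3: prey: 36+18-28=26; pred: 26+18-10=34
Step 4: prey: 26+13-26=13; pred: 34+17-13=38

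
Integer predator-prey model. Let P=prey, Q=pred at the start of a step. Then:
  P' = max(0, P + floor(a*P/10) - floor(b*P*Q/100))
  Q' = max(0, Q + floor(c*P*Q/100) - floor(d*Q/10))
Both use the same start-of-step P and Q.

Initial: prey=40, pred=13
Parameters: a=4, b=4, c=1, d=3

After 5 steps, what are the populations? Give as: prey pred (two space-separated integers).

Answer: 13 13

Derivation:
Step 1: prey: 40+16-20=36; pred: 13+5-3=15
Step 2: prey: 36+14-21=29; pred: 15+5-4=16
Step 3: prey: 29+11-18=22; pred: 16+4-4=16
Step 4: prey: 22+8-14=16; pred: 16+3-4=15
Step 5: prey: 16+6-9=13; pred: 15+2-4=13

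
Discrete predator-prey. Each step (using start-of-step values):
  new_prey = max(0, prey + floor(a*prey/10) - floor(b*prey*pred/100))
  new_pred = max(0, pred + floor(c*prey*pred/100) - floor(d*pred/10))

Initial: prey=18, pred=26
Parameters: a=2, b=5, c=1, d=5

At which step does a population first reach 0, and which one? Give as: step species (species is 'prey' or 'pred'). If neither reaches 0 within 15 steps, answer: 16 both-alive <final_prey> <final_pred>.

Answer: 1 prey

Derivation:
Step 1: prey: 18+3-23=0; pred: 26+4-13=17
First extinction: prey at step 1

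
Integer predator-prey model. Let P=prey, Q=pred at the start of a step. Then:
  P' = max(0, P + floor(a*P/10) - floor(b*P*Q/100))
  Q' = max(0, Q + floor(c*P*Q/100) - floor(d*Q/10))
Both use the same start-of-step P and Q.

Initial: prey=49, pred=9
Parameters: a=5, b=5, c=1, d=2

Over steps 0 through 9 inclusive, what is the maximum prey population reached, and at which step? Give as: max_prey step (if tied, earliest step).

Step 1: prey: 49+24-22=51; pred: 9+4-1=12
Step 2: prey: 51+25-30=46; pred: 12+6-2=16
Step 3: prey: 46+23-36=33; pred: 16+7-3=20
Step 4: prey: 33+16-33=16; pred: 20+6-4=22
Step 5: prey: 16+8-17=7; pred: 22+3-4=21
Step 6: prey: 7+3-7=3; pred: 21+1-4=18
Step 7: prey: 3+1-2=2; pred: 18+0-3=15
Step 8: prey: 2+1-1=2; pred: 15+0-3=12
Step 9: prey: 2+1-1=2; pred: 12+0-2=10
Max prey = 51 at step 1

Answer: 51 1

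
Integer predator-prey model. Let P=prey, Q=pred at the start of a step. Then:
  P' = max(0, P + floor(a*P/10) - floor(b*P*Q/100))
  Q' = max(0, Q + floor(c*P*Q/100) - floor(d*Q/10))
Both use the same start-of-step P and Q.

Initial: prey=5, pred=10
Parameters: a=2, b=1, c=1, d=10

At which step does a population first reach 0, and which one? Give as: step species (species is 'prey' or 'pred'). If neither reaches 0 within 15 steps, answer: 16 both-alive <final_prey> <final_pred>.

Answer: 1 pred

Derivation:
Step 1: prey: 5+1-0=6; pred: 10+0-10=0
First extinction: pred at step 1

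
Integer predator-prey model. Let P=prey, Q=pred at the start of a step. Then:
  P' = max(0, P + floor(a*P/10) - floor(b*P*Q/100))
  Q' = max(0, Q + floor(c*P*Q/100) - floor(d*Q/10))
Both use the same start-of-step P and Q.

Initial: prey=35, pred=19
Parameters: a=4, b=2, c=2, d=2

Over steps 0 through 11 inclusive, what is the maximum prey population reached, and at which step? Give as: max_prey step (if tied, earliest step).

Answer: 36 1

Derivation:
Step 1: prey: 35+14-13=36; pred: 19+13-3=29
Step 2: prey: 36+14-20=30; pred: 29+20-5=44
Step 3: prey: 30+12-26=16; pred: 44+26-8=62
Step 4: prey: 16+6-19=3; pred: 62+19-12=69
Step 5: prey: 3+1-4=0; pred: 69+4-13=60
Step 6: prey: 0+0-0=0; pred: 60+0-12=48
Step 7: prey: 0+0-0=0; pred: 48+0-9=39
Step 8: prey: 0+0-0=0; pred: 39+0-7=32
Step 9: prey: 0+0-0=0; pred: 32+0-6=26
Step 10: prey: 0+0-0=0; pred: 26+0-5=21
Step 11: prey: 0+0-0=0; pred: 21+0-4=17
Max prey = 36 at step 1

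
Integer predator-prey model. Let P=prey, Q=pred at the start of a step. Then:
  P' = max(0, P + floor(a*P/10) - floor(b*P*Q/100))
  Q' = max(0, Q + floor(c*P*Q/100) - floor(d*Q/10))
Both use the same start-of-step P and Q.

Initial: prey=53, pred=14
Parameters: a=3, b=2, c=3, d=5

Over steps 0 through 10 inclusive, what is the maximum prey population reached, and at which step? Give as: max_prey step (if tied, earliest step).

Step 1: prey: 53+15-14=54; pred: 14+22-7=29
Step 2: prey: 54+16-31=39; pred: 29+46-14=61
Step 3: prey: 39+11-47=3; pred: 61+71-30=102
Step 4: prey: 3+0-6=0; pred: 102+9-51=60
Step 5: prey: 0+0-0=0; pred: 60+0-30=30
Step 6: prey: 0+0-0=0; pred: 30+0-15=15
Step 7: prey: 0+0-0=0; pred: 15+0-7=8
Step 8: prey: 0+0-0=0; pred: 8+0-4=4
Step 9: prey: 0+0-0=0; pred: 4+0-2=2
Step 10: prey: 0+0-0=0; pred: 2+0-1=1
Max prey = 54 at step 1

Answer: 54 1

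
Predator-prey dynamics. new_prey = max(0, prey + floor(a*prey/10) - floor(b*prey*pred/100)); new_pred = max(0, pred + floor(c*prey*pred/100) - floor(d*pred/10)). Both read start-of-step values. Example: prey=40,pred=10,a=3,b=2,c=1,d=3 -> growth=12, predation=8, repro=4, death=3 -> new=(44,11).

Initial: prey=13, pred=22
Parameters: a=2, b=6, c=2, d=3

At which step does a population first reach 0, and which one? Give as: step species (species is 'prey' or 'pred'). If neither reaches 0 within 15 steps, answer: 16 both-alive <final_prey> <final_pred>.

Answer: 1 prey

Derivation:
Step 1: prey: 13+2-17=0; pred: 22+5-6=21
First extinction: prey at step 1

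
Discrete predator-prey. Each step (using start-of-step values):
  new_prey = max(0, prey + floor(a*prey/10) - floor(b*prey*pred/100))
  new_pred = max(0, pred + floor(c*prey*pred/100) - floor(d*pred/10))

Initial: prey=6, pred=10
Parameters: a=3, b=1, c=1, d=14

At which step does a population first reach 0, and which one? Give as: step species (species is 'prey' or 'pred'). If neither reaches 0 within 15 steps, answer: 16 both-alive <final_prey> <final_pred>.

Answer: 1 pred

Derivation:
Step 1: prey: 6+1-0=7; pred: 10+0-14=0
First extinction: pred at step 1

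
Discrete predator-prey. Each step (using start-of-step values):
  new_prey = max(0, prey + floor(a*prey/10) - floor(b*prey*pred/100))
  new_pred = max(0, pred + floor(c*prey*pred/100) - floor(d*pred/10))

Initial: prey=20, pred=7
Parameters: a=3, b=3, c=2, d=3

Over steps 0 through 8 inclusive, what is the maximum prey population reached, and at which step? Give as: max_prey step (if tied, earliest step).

Step 1: prey: 20+6-4=22; pred: 7+2-2=7
Step 2: prey: 22+6-4=24; pred: 7+3-2=8
Step 3: prey: 24+7-5=26; pred: 8+3-2=9
Step 4: prey: 26+7-7=26; pred: 9+4-2=11
Step 5: prey: 26+7-8=25; pred: 11+5-3=13
Step 6: prey: 25+7-9=23; pred: 13+6-3=16
Step 7: prey: 23+6-11=18; pred: 16+7-4=19
Step 8: prey: 18+5-10=13; pred: 19+6-5=20
Max prey = 26 at step 3

Answer: 26 3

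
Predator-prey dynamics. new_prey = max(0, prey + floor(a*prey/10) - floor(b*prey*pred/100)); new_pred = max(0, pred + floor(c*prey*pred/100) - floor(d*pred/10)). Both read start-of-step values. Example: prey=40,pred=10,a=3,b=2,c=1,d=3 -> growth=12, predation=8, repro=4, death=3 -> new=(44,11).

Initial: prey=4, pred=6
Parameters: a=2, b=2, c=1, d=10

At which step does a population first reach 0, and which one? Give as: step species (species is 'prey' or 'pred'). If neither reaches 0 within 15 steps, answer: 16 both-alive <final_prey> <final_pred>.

Step 1: prey: 4+0-0=4; pred: 6+0-6=0
First extinction: pred at step 1

Answer: 1 pred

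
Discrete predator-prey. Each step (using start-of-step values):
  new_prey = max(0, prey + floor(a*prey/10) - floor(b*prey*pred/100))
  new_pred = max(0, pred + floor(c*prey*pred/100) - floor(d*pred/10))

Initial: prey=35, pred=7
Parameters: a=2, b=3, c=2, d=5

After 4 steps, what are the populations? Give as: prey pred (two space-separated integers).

Step 1: prey: 35+7-7=35; pred: 7+4-3=8
Step 2: prey: 35+7-8=34; pred: 8+5-4=9
Step 3: prey: 34+6-9=31; pred: 9+6-4=11
Step 4: prey: 31+6-10=27; pred: 11+6-5=12

Answer: 27 12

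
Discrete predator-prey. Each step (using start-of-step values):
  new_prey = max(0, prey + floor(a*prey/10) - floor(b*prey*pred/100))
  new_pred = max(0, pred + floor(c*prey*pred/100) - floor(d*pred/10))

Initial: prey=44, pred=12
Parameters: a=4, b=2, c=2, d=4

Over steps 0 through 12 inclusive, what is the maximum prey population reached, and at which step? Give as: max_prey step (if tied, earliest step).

Answer: 53 2

Derivation:
Step 1: prey: 44+17-10=51; pred: 12+10-4=18
Step 2: prey: 51+20-18=53; pred: 18+18-7=29
Step 3: prey: 53+21-30=44; pred: 29+30-11=48
Step 4: prey: 44+17-42=19; pred: 48+42-19=71
Step 5: prey: 19+7-26=0; pred: 71+26-28=69
Step 6: prey: 0+0-0=0; pred: 69+0-27=42
Step 7: prey: 0+0-0=0; pred: 42+0-16=26
Step 8: prey: 0+0-0=0; pred: 26+0-10=16
Step 9: prey: 0+0-0=0; pred: 16+0-6=10
Step 10: prey: 0+0-0=0; pred: 10+0-4=6
Step 11: prey: 0+0-0=0; pred: 6+0-2=4
Step 12: prey: 0+0-0=0; pred: 4+0-1=3
Max prey = 53 at step 2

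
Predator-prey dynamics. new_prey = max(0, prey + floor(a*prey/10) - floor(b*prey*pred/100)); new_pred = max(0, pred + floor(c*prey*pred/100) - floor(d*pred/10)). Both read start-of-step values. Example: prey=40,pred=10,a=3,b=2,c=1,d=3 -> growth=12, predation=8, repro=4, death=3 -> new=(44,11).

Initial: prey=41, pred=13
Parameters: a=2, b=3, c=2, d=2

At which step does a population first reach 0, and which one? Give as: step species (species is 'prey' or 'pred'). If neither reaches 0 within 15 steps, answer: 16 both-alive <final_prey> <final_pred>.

Answer: 16 both-alive 1 4

Derivation:
Step 1: prey: 41+8-15=34; pred: 13+10-2=21
Step 2: prey: 34+6-21=19; pred: 21+14-4=31
Step 3: prey: 19+3-17=5; pred: 31+11-6=36
Step 4: prey: 5+1-5=1; pred: 36+3-7=32
Step 5: prey: 1+0-0=1; pred: 32+0-6=26
Step 6: prey: 1+0-0=1; pred: 26+0-5=21
Step 7: prey: 1+0-0=1; pred: 21+0-4=17
Step 8: prey: 1+0-0=1; pred: 17+0-3=14
Step 9: prey: 1+0-0=1; pred: 14+0-2=12
Step 10: prey: 1+0-0=1; pred: 12+0-2=10
Step 11: prey: 1+0-0=1; pred: 10+0-2=8
Step 12: prey: 1+0-0=1; pred: 8+0-1=7
Step 13: prey: 1+0-0=1; pred: 7+0-1=6
Step 14: prey: 1+0-0=1; pred: 6+0-1=5
Step 15: prey: 1+0-0=1; pred: 5+0-1=4
No extinction within 15 steps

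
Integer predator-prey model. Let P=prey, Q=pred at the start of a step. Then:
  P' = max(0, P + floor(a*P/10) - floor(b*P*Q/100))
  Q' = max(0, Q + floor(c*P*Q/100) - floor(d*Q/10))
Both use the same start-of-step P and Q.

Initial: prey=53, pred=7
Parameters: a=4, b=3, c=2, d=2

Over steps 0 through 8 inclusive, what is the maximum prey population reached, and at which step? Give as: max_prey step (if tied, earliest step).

Step 1: prey: 53+21-11=63; pred: 7+7-1=13
Step 2: prey: 63+25-24=64; pred: 13+16-2=27
Step 3: prey: 64+25-51=38; pred: 27+34-5=56
Step 4: prey: 38+15-63=0; pred: 56+42-11=87
Step 5: prey: 0+0-0=0; pred: 87+0-17=70
Step 6: prey: 0+0-0=0; pred: 70+0-14=56
Step 7: prey: 0+0-0=0; pred: 56+0-11=45
Step 8: prey: 0+0-0=0; pred: 45+0-9=36
Max prey = 64 at step 2

Answer: 64 2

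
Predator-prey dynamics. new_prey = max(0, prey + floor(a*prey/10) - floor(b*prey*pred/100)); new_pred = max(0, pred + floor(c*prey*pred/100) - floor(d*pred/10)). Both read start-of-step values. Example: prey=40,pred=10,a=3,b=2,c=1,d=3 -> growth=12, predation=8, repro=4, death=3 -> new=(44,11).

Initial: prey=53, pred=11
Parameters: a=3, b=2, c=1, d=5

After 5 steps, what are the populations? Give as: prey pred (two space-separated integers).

Step 1: prey: 53+15-11=57; pred: 11+5-5=11
Step 2: prey: 57+17-12=62; pred: 11+6-5=12
Step 3: prey: 62+18-14=66; pred: 12+7-6=13
Step 4: prey: 66+19-17=68; pred: 13+8-6=15
Step 5: prey: 68+20-20=68; pred: 15+10-7=18

Answer: 68 18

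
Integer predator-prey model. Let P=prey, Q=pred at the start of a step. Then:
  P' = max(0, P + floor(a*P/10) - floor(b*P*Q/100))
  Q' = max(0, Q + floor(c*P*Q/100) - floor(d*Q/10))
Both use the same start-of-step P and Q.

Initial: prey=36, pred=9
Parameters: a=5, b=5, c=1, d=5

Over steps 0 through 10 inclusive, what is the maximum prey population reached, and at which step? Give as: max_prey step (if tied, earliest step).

Answer: 124 8

Derivation:
Step 1: prey: 36+18-16=38; pred: 9+3-4=8
Step 2: prey: 38+19-15=42; pred: 8+3-4=7
Step 3: prey: 42+21-14=49; pred: 7+2-3=6
Step 4: prey: 49+24-14=59; pred: 6+2-3=5
Step 5: prey: 59+29-14=74; pred: 5+2-2=5
Step 6: prey: 74+37-18=93; pred: 5+3-2=6
Step 7: prey: 93+46-27=112; pred: 6+5-3=8
Step 8: prey: 112+56-44=124; pred: 8+8-4=12
Step 9: prey: 124+62-74=112; pred: 12+14-6=20
Step 10: prey: 112+56-112=56; pred: 20+22-10=32
Max prey = 124 at step 8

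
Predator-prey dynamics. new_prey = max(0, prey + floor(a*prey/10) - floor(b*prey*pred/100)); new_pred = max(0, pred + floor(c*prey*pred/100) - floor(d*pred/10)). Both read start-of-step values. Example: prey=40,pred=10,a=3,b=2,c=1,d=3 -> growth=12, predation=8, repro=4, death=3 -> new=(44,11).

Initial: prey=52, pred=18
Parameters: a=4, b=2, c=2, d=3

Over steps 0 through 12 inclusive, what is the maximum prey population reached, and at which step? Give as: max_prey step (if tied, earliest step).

Answer: 54 1

Derivation:
Step 1: prey: 52+20-18=54; pred: 18+18-5=31
Step 2: prey: 54+21-33=42; pred: 31+33-9=55
Step 3: prey: 42+16-46=12; pred: 55+46-16=85
Step 4: prey: 12+4-20=0; pred: 85+20-25=80
Step 5: prey: 0+0-0=0; pred: 80+0-24=56
Step 6: prey: 0+0-0=0; pred: 56+0-16=40
Step 7: prey: 0+0-0=0; pred: 40+0-12=28
Step 8: prey: 0+0-0=0; pred: 28+0-8=20
Step 9: prey: 0+0-0=0; pred: 20+0-6=14
Step 10: prey: 0+0-0=0; pred: 14+0-4=10
Step 11: prey: 0+0-0=0; pred: 10+0-3=7
Step 12: prey: 0+0-0=0; pred: 7+0-2=5
Max prey = 54 at step 1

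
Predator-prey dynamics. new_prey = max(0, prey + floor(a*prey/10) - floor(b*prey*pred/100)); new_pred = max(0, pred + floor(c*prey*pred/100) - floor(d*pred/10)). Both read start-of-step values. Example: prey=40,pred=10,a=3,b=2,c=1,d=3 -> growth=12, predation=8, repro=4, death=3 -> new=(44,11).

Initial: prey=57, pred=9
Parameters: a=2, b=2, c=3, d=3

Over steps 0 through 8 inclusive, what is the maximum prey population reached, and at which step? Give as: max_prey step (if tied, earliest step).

Answer: 58 1

Derivation:
Step 1: prey: 57+11-10=58; pred: 9+15-2=22
Step 2: prey: 58+11-25=44; pred: 22+38-6=54
Step 3: prey: 44+8-47=5; pred: 54+71-16=109
Step 4: prey: 5+1-10=0; pred: 109+16-32=93
Step 5: prey: 0+0-0=0; pred: 93+0-27=66
Step 6: prey: 0+0-0=0; pred: 66+0-19=47
Step 7: prey: 0+0-0=0; pred: 47+0-14=33
Step 8: prey: 0+0-0=0; pred: 33+0-9=24
Max prey = 58 at step 1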